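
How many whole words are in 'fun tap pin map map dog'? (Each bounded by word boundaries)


Word boundaries (\b) mark the start/end of each word.
Text: 'fun tap pin map map dog'
Splitting by whitespace:
  Word 1: 'fun'
  Word 2: 'tap'
  Word 3: 'pin'
  Word 4: 'map'
  Word 5: 'map'
  Word 6: 'dog'
Total whole words: 6

6


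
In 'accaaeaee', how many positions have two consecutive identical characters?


Looking for consecutive identical characters in 'accaaeaee':
  pos 0-1: 'a' vs 'c' -> different
  pos 1-2: 'c' vs 'c' -> MATCH ('cc')
  pos 2-3: 'c' vs 'a' -> different
  pos 3-4: 'a' vs 'a' -> MATCH ('aa')
  pos 4-5: 'a' vs 'e' -> different
  pos 5-6: 'e' vs 'a' -> different
  pos 6-7: 'a' vs 'e' -> different
  pos 7-8: 'e' vs 'e' -> MATCH ('ee')
Consecutive identical pairs: ['cc', 'aa', 'ee']
Count: 3

3


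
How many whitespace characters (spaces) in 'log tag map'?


\s matches whitespace characters (spaces, tabs, etc.).
Text: 'log tag map'
This text has 3 words separated by spaces.
Number of spaces = number of words - 1 = 3 - 1 = 2

2


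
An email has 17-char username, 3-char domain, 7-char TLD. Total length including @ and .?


An email address has format: username@domain.tld
Username length: 17
'@' character: 1
Domain length: 3
'.' character: 1
TLD length: 7
Total = 17 + 1 + 3 + 1 + 7 = 29

29


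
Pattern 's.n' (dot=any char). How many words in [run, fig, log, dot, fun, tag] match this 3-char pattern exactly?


Pattern 's.n' means: starts with 's', any single char, ends with 'n'.
Checking each word (must be exactly 3 chars):
  'run' (len=3): no
  'fig' (len=3): no
  'log' (len=3): no
  'dot' (len=3): no
  'fun' (len=3): no
  'tag' (len=3): no
Matching words: []
Total: 0

0


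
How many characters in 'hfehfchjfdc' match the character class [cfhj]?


Character class [cfhj] matches any of: {c, f, h, j}
Scanning string 'hfehfchjfdc' character by character:
  pos 0: 'h' -> MATCH
  pos 1: 'f' -> MATCH
  pos 2: 'e' -> no
  pos 3: 'h' -> MATCH
  pos 4: 'f' -> MATCH
  pos 5: 'c' -> MATCH
  pos 6: 'h' -> MATCH
  pos 7: 'j' -> MATCH
  pos 8: 'f' -> MATCH
  pos 9: 'd' -> no
  pos 10: 'c' -> MATCH
Total matches: 9

9


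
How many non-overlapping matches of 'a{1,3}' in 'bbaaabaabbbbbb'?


Pattern 'a{1,3}' matches between 1 and 3 consecutive a's (greedy).
String: 'bbaaabaabbbbbb'
Finding runs of a's and applying greedy matching:
  Run at pos 2: 'aaa' (length 3)
  Run at pos 6: 'aa' (length 2)
Matches: ['aaa', 'aa']
Count: 2

2


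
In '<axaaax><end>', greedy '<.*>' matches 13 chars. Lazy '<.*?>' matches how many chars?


Greedy '<.*>' tries to match as MUCH as possible.
Lazy '<.*?>' tries to match as LITTLE as possible.

String: '<axaaax><end>'
Greedy '<.*>' starts at first '<' and extends to the LAST '>': '<axaaax><end>' (13 chars)
Lazy '<.*?>' starts at first '<' and stops at the FIRST '>': '<axaaax>' (8 chars)

8


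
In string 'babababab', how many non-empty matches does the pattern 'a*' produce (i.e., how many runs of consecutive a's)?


Pattern 'a*' matches zero or more a's. We want non-empty runs of consecutive a's.
String: 'babababab'
Walking through the string to find runs of a's:
  Run 1: positions 1-1 -> 'a'
  Run 2: positions 3-3 -> 'a'
  Run 3: positions 5-5 -> 'a'
  Run 4: positions 7-7 -> 'a'
Non-empty runs found: ['a', 'a', 'a', 'a']
Count: 4

4


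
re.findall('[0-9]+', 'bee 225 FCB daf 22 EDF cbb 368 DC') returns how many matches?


Pattern '[0-9]+' finds one or more digits.
Text: 'bee 225 FCB daf 22 EDF cbb 368 DC'
Scanning for matches:
  Match 1: '225'
  Match 2: '22'
  Match 3: '368'
Total matches: 3

3


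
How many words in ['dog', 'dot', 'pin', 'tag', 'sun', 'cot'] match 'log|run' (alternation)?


Alternation 'log|run' matches either 'log' or 'run'.
Checking each word:
  'dog' -> no
  'dot' -> no
  'pin' -> no
  'tag' -> no
  'sun' -> no
  'cot' -> no
Matches: []
Count: 0

0


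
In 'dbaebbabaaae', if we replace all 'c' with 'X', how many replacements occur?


re.sub('c', 'X', text) replaces every occurrence of 'c' with 'X'.
Text: 'dbaebbabaaae'
Scanning for 'c':
Total replacements: 0

0


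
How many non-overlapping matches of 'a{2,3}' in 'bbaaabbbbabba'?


Pattern 'a{2,3}' matches between 2 and 3 consecutive a's (greedy).
String: 'bbaaabbbbabba'
Finding runs of a's and applying greedy matching:
  Run at pos 2: 'aaa' (length 3)
  Run at pos 9: 'a' (length 1)
  Run at pos 12: 'a' (length 1)
Matches: ['aaa']
Count: 1

1


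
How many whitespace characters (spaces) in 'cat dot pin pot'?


\s matches whitespace characters (spaces, tabs, etc.).
Text: 'cat dot pin pot'
This text has 4 words separated by spaces.
Number of spaces = number of words - 1 = 4 - 1 = 3

3


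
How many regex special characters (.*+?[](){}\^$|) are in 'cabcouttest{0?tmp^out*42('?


Regex special characters are: . * + ? [ ] ( ) { } \ ^ $ |
Scanning 'cabcouttest{0?tmp^out*42(':
  pos 11: '{' -> SPECIAL
  pos 13: '?' -> SPECIAL
  pos 17: '^' -> SPECIAL
  pos 21: '*' -> SPECIAL
  pos 24: '(' -> SPECIAL
Special chars found: ['{', '?', '^', '*', '(']
Total: 5

5


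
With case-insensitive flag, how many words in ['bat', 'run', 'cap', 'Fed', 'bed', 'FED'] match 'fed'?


Case-insensitive matching: compare each word's lowercase form to 'fed'.
  'bat' -> lower='bat' -> no
  'run' -> lower='run' -> no
  'cap' -> lower='cap' -> no
  'Fed' -> lower='fed' -> MATCH
  'bed' -> lower='bed' -> no
  'FED' -> lower='fed' -> MATCH
Matches: ['Fed', 'FED']
Count: 2

2


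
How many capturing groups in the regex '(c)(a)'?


To count capturing groups, count each '(' that starts a group.
Pattern: '(c)(a)'
Walking through the pattern:
  Position 0: '(' -> group #1
  Position 3: '(' -> group #2
Total capturing groups: 2

2


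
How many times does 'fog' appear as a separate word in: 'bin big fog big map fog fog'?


Scanning each word for exact match 'fog':
  Word 1: 'bin' -> no
  Word 2: 'big' -> no
  Word 3: 'fog' -> MATCH
  Word 4: 'big' -> no
  Word 5: 'map' -> no
  Word 6: 'fog' -> MATCH
  Word 7: 'fog' -> MATCH
Total matches: 3

3


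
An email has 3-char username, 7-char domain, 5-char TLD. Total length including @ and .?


An email address has format: username@domain.tld
Username length: 3
'@' character: 1
Domain length: 7
'.' character: 1
TLD length: 5
Total = 3 + 1 + 7 + 1 + 5 = 17

17


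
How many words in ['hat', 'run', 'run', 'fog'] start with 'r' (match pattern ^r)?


Pattern ^r anchors to start of word. Check which words begin with 'r':
  'hat' -> no
  'run' -> MATCH (starts with 'r')
  'run' -> MATCH (starts with 'r')
  'fog' -> no
Matching words: ['run', 'run']
Count: 2

2


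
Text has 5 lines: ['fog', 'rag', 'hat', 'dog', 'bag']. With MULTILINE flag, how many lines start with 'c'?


With MULTILINE flag, ^ matches the start of each line.
Lines: ['fog', 'rag', 'hat', 'dog', 'bag']
Checking which lines start with 'c':
  Line 1: 'fog' -> no
  Line 2: 'rag' -> no
  Line 3: 'hat' -> no
  Line 4: 'dog' -> no
  Line 5: 'bag' -> no
Matching lines: []
Count: 0

0


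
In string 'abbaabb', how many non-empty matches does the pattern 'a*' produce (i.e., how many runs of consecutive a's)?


Pattern 'a*' matches zero or more a's. We want non-empty runs of consecutive a's.
String: 'abbaabb'
Walking through the string to find runs of a's:
  Run 1: positions 0-0 -> 'a'
  Run 2: positions 3-4 -> 'aa'
Non-empty runs found: ['a', 'aa']
Count: 2

2


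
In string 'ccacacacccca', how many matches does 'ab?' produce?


Pattern 'ab?' matches 'a' optionally followed by 'b'.
String: 'ccacacacccca'
Scanning left to right for 'a' then checking next char:
  Match 1: 'a' (a not followed by b)
  Match 2: 'a' (a not followed by b)
  Match 3: 'a' (a not followed by b)
  Match 4: 'a' (a not followed by b)
Total matches: 4

4


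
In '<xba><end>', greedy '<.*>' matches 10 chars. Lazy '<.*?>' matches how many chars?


Greedy '<.*>' tries to match as MUCH as possible.
Lazy '<.*?>' tries to match as LITTLE as possible.

String: '<xba><end>'
Greedy '<.*>' starts at first '<' and extends to the LAST '>': '<xba><end>' (10 chars)
Lazy '<.*?>' starts at first '<' and stops at the FIRST '>': '<xba>' (5 chars)

5


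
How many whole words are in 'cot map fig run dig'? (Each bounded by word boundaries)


Word boundaries (\b) mark the start/end of each word.
Text: 'cot map fig run dig'
Splitting by whitespace:
  Word 1: 'cot'
  Word 2: 'map'
  Word 3: 'fig'
  Word 4: 'run'
  Word 5: 'dig'
Total whole words: 5

5


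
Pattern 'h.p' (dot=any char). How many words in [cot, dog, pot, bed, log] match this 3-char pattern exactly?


Pattern 'h.p' means: starts with 'h', any single char, ends with 'p'.
Checking each word (must be exactly 3 chars):
  'cot' (len=3): no
  'dog' (len=3): no
  'pot' (len=3): no
  'bed' (len=3): no
  'log' (len=3): no
Matching words: []
Total: 0

0


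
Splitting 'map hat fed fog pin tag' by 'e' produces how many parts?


Splitting by 'e' breaks the string at each occurrence of the separator.
Text: 'map hat fed fog pin tag'
Parts after split:
  Part 1: 'map hat f'
  Part 2: 'd fog pin tag'
Total parts: 2

2


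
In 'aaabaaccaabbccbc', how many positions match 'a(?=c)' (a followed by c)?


Lookahead 'a(?=c)' matches 'a' only when followed by 'c'.
String: 'aaabaaccaabbccbc'
Checking each position where char is 'a':
  pos 0: 'a' -> no (next='a')
  pos 1: 'a' -> no (next='a')
  pos 2: 'a' -> no (next='b')
  pos 4: 'a' -> no (next='a')
  pos 5: 'a' -> MATCH (next='c')
  pos 8: 'a' -> no (next='a')
  pos 9: 'a' -> no (next='b')
Matching positions: [5]
Count: 1

1


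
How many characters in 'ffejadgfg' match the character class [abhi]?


Character class [abhi] matches any of: {a, b, h, i}
Scanning string 'ffejadgfg' character by character:
  pos 0: 'f' -> no
  pos 1: 'f' -> no
  pos 2: 'e' -> no
  pos 3: 'j' -> no
  pos 4: 'a' -> MATCH
  pos 5: 'd' -> no
  pos 6: 'g' -> no
  pos 7: 'f' -> no
  pos 8: 'g' -> no
Total matches: 1

1


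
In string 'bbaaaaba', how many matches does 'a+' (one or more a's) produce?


Pattern 'a+' matches one or more consecutive a's.
String: 'bbaaaaba'
Scanning for runs of a:
  Match 1: 'aaaa' (length 4)
  Match 2: 'a' (length 1)
Total matches: 2

2


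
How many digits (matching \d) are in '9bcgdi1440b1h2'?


\d matches any digit 0-9.
Scanning '9bcgdi1440b1h2':
  pos 0: '9' -> DIGIT
  pos 6: '1' -> DIGIT
  pos 7: '4' -> DIGIT
  pos 8: '4' -> DIGIT
  pos 9: '0' -> DIGIT
  pos 11: '1' -> DIGIT
  pos 13: '2' -> DIGIT
Digits found: ['9', '1', '4', '4', '0', '1', '2']
Total: 7

7


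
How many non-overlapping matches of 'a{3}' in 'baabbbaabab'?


Pattern 'a{3}' matches exactly 3 consecutive a's (greedy, non-overlapping).
String: 'baabbbaabab'
Scanning for runs of a's:
  Run at pos 1: 'aa' (length 2) -> 0 match(es)
  Run at pos 6: 'aa' (length 2) -> 0 match(es)
  Run at pos 9: 'a' (length 1) -> 0 match(es)
Matches found: []
Total: 0

0


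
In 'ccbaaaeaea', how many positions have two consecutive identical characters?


Looking for consecutive identical characters in 'ccbaaaeaea':
  pos 0-1: 'c' vs 'c' -> MATCH ('cc')
  pos 1-2: 'c' vs 'b' -> different
  pos 2-3: 'b' vs 'a' -> different
  pos 3-4: 'a' vs 'a' -> MATCH ('aa')
  pos 4-5: 'a' vs 'a' -> MATCH ('aa')
  pos 5-6: 'a' vs 'e' -> different
  pos 6-7: 'e' vs 'a' -> different
  pos 7-8: 'a' vs 'e' -> different
  pos 8-9: 'e' vs 'a' -> different
Consecutive identical pairs: ['cc', 'aa', 'aa']
Count: 3

3


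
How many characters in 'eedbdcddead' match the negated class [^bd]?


Negated class [^bd] matches any char NOT in {b, d}
Scanning 'eedbdcddead':
  pos 0: 'e' -> MATCH
  pos 1: 'e' -> MATCH
  pos 2: 'd' -> no (excluded)
  pos 3: 'b' -> no (excluded)
  pos 4: 'd' -> no (excluded)
  pos 5: 'c' -> MATCH
  pos 6: 'd' -> no (excluded)
  pos 7: 'd' -> no (excluded)
  pos 8: 'e' -> MATCH
  pos 9: 'a' -> MATCH
  pos 10: 'd' -> no (excluded)
Total matches: 5

5


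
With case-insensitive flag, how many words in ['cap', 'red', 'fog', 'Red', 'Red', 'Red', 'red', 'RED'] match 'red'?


Case-insensitive matching: compare each word's lowercase form to 'red'.
  'cap' -> lower='cap' -> no
  'red' -> lower='red' -> MATCH
  'fog' -> lower='fog' -> no
  'Red' -> lower='red' -> MATCH
  'Red' -> lower='red' -> MATCH
  'Red' -> lower='red' -> MATCH
  'red' -> lower='red' -> MATCH
  'RED' -> lower='red' -> MATCH
Matches: ['red', 'Red', 'Red', 'Red', 'red', 'RED']
Count: 6

6


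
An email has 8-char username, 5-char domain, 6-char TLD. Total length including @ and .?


An email address has format: username@domain.tld
Username length: 8
'@' character: 1
Domain length: 5
'.' character: 1
TLD length: 6
Total = 8 + 1 + 5 + 1 + 6 = 21

21


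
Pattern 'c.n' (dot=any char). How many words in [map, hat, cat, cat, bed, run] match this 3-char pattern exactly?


Pattern 'c.n' means: starts with 'c', any single char, ends with 'n'.
Checking each word (must be exactly 3 chars):
  'map' (len=3): no
  'hat' (len=3): no
  'cat' (len=3): no
  'cat' (len=3): no
  'bed' (len=3): no
  'run' (len=3): no
Matching words: []
Total: 0

0


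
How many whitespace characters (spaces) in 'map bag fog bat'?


\s matches whitespace characters (spaces, tabs, etc.).
Text: 'map bag fog bat'
This text has 4 words separated by spaces.
Number of spaces = number of words - 1 = 4 - 1 = 3

3


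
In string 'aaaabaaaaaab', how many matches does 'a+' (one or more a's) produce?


Pattern 'a+' matches one or more consecutive a's.
String: 'aaaabaaaaaab'
Scanning for runs of a:
  Match 1: 'aaaa' (length 4)
  Match 2: 'aaaaaa' (length 6)
Total matches: 2

2


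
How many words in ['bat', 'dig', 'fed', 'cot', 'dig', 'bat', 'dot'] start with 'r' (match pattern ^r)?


Pattern ^r anchors to start of word. Check which words begin with 'r':
  'bat' -> no
  'dig' -> no
  'fed' -> no
  'cot' -> no
  'dig' -> no
  'bat' -> no
  'dot' -> no
Matching words: []
Count: 0

0


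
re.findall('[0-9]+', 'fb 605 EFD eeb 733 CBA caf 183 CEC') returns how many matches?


Pattern '[0-9]+' finds one or more digits.
Text: 'fb 605 EFD eeb 733 CBA caf 183 CEC'
Scanning for matches:
  Match 1: '605'
  Match 2: '733'
  Match 3: '183'
Total matches: 3

3


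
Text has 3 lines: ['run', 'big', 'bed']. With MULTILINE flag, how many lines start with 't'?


With MULTILINE flag, ^ matches the start of each line.
Lines: ['run', 'big', 'bed']
Checking which lines start with 't':
  Line 1: 'run' -> no
  Line 2: 'big' -> no
  Line 3: 'bed' -> no
Matching lines: []
Count: 0

0


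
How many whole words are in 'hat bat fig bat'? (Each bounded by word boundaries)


Word boundaries (\b) mark the start/end of each word.
Text: 'hat bat fig bat'
Splitting by whitespace:
  Word 1: 'hat'
  Word 2: 'bat'
  Word 3: 'fig'
  Word 4: 'bat'
Total whole words: 4

4


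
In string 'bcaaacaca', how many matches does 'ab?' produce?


Pattern 'ab?' matches 'a' optionally followed by 'b'.
String: 'bcaaacaca'
Scanning left to right for 'a' then checking next char:
  Match 1: 'a' (a not followed by b)
  Match 2: 'a' (a not followed by b)
  Match 3: 'a' (a not followed by b)
  Match 4: 'a' (a not followed by b)
  Match 5: 'a' (a not followed by b)
Total matches: 5

5


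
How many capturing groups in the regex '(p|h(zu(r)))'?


To count capturing groups, count each '(' that starts a group.
Pattern: '(p|h(zu(r)))'
Walking through the pattern:
  Position 0: '(' -> group #1
  Position 4: '(' -> group #2
  Position 7: '(' -> group #3
Total capturing groups: 3

3


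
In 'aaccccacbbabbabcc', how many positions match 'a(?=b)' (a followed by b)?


Lookahead 'a(?=b)' matches 'a' only when followed by 'b'.
String: 'aaccccacbbabbabcc'
Checking each position where char is 'a':
  pos 0: 'a' -> no (next='a')
  pos 1: 'a' -> no (next='c')
  pos 6: 'a' -> no (next='c')
  pos 10: 'a' -> MATCH (next='b')
  pos 13: 'a' -> MATCH (next='b')
Matching positions: [10, 13]
Count: 2

2


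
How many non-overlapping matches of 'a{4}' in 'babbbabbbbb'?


Pattern 'a{4}' matches exactly 4 consecutive a's (greedy, non-overlapping).
String: 'babbbabbbbb'
Scanning for runs of a's:
  Run at pos 1: 'a' (length 1) -> 0 match(es)
  Run at pos 5: 'a' (length 1) -> 0 match(es)
Matches found: []
Total: 0

0


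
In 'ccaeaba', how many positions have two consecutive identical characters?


Looking for consecutive identical characters in 'ccaeaba':
  pos 0-1: 'c' vs 'c' -> MATCH ('cc')
  pos 1-2: 'c' vs 'a' -> different
  pos 2-3: 'a' vs 'e' -> different
  pos 3-4: 'e' vs 'a' -> different
  pos 4-5: 'a' vs 'b' -> different
  pos 5-6: 'b' vs 'a' -> different
Consecutive identical pairs: ['cc']
Count: 1

1


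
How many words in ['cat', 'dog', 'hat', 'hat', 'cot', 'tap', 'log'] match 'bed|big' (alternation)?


Alternation 'bed|big' matches either 'bed' or 'big'.
Checking each word:
  'cat' -> no
  'dog' -> no
  'hat' -> no
  'hat' -> no
  'cot' -> no
  'tap' -> no
  'log' -> no
Matches: []
Count: 0

0


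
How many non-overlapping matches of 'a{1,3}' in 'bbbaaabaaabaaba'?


Pattern 'a{1,3}' matches between 1 and 3 consecutive a's (greedy).
String: 'bbbaaabaaabaaba'
Finding runs of a's and applying greedy matching:
  Run at pos 3: 'aaa' (length 3)
  Run at pos 7: 'aaa' (length 3)
  Run at pos 11: 'aa' (length 2)
  Run at pos 14: 'a' (length 1)
Matches: ['aaa', 'aaa', 'aa', 'a']
Count: 4

4


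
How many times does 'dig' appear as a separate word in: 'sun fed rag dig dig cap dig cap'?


Scanning each word for exact match 'dig':
  Word 1: 'sun' -> no
  Word 2: 'fed' -> no
  Word 3: 'rag' -> no
  Word 4: 'dig' -> MATCH
  Word 5: 'dig' -> MATCH
  Word 6: 'cap' -> no
  Word 7: 'dig' -> MATCH
  Word 8: 'cap' -> no
Total matches: 3

3


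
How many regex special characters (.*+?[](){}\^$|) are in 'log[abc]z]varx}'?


Regex special characters are: . * + ? [ ] ( ) { } \ ^ $ |
Scanning 'log[abc]z]varx}':
  pos 3: '[' -> SPECIAL
  pos 7: ']' -> SPECIAL
  pos 9: ']' -> SPECIAL
  pos 14: '}' -> SPECIAL
Special chars found: ['[', ']', ']', '}']
Total: 4

4


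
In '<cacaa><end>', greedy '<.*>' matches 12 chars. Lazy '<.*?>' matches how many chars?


Greedy '<.*>' tries to match as MUCH as possible.
Lazy '<.*?>' tries to match as LITTLE as possible.

String: '<cacaa><end>'
Greedy '<.*>' starts at first '<' and extends to the LAST '>': '<cacaa><end>' (12 chars)
Lazy '<.*?>' starts at first '<' and stops at the FIRST '>': '<cacaa>' (7 chars)

7


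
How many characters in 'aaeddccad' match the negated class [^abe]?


Negated class [^abe] matches any char NOT in {a, b, e}
Scanning 'aaeddccad':
  pos 0: 'a' -> no (excluded)
  pos 1: 'a' -> no (excluded)
  pos 2: 'e' -> no (excluded)
  pos 3: 'd' -> MATCH
  pos 4: 'd' -> MATCH
  pos 5: 'c' -> MATCH
  pos 6: 'c' -> MATCH
  pos 7: 'a' -> no (excluded)
  pos 8: 'd' -> MATCH
Total matches: 5

5


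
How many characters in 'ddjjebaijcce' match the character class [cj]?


Character class [cj] matches any of: {c, j}
Scanning string 'ddjjebaijcce' character by character:
  pos 0: 'd' -> no
  pos 1: 'd' -> no
  pos 2: 'j' -> MATCH
  pos 3: 'j' -> MATCH
  pos 4: 'e' -> no
  pos 5: 'b' -> no
  pos 6: 'a' -> no
  pos 7: 'i' -> no
  pos 8: 'j' -> MATCH
  pos 9: 'c' -> MATCH
  pos 10: 'c' -> MATCH
  pos 11: 'e' -> no
Total matches: 5

5


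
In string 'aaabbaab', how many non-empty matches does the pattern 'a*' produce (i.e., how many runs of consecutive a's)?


Pattern 'a*' matches zero or more a's. We want non-empty runs of consecutive a's.
String: 'aaabbaab'
Walking through the string to find runs of a's:
  Run 1: positions 0-2 -> 'aaa'
  Run 2: positions 5-6 -> 'aa'
Non-empty runs found: ['aaa', 'aa']
Count: 2

2


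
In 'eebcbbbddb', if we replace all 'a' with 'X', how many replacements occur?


re.sub('a', 'X', text) replaces every occurrence of 'a' with 'X'.
Text: 'eebcbbbddb'
Scanning for 'a':
Total replacements: 0

0


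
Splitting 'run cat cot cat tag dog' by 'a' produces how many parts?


Splitting by 'a' breaks the string at each occurrence of the separator.
Text: 'run cat cot cat tag dog'
Parts after split:
  Part 1: 'run c'
  Part 2: 't cot c'
  Part 3: 't t'
  Part 4: 'g dog'
Total parts: 4

4


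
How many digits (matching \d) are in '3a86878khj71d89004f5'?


\d matches any digit 0-9.
Scanning '3a86878khj71d89004f5':
  pos 0: '3' -> DIGIT
  pos 2: '8' -> DIGIT
  pos 3: '6' -> DIGIT
  pos 4: '8' -> DIGIT
  pos 5: '7' -> DIGIT
  pos 6: '8' -> DIGIT
  pos 10: '7' -> DIGIT
  pos 11: '1' -> DIGIT
  pos 13: '8' -> DIGIT
  pos 14: '9' -> DIGIT
  pos 15: '0' -> DIGIT
  pos 16: '0' -> DIGIT
  pos 17: '4' -> DIGIT
  pos 19: '5' -> DIGIT
Digits found: ['3', '8', '6', '8', '7', '8', '7', '1', '8', '9', '0', '0', '4', '5']
Total: 14

14


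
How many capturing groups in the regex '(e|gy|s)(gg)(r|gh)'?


To count capturing groups, count each '(' that starts a group.
Pattern: '(e|gy|s)(gg)(r|gh)'
Walking through the pattern:
  Position 0: '(' -> group #1
  Position 8: '(' -> group #2
  Position 12: '(' -> group #3
Total capturing groups: 3

3


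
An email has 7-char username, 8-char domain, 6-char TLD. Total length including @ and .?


An email address has format: username@domain.tld
Username length: 7
'@' character: 1
Domain length: 8
'.' character: 1
TLD length: 6
Total = 7 + 1 + 8 + 1 + 6 = 23

23


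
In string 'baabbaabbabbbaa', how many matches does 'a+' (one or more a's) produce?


Pattern 'a+' matches one or more consecutive a's.
String: 'baabbaabbabbbaa'
Scanning for runs of a:
  Match 1: 'aa' (length 2)
  Match 2: 'aa' (length 2)
  Match 3: 'a' (length 1)
  Match 4: 'aa' (length 2)
Total matches: 4

4


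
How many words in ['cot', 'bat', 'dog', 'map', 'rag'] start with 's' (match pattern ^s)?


Pattern ^s anchors to start of word. Check which words begin with 's':
  'cot' -> no
  'bat' -> no
  'dog' -> no
  'map' -> no
  'rag' -> no
Matching words: []
Count: 0

0


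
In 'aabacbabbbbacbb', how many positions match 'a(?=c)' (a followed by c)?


Lookahead 'a(?=c)' matches 'a' only when followed by 'c'.
String: 'aabacbabbbbacbb'
Checking each position where char is 'a':
  pos 0: 'a' -> no (next='a')
  pos 1: 'a' -> no (next='b')
  pos 3: 'a' -> MATCH (next='c')
  pos 6: 'a' -> no (next='b')
  pos 11: 'a' -> MATCH (next='c')
Matching positions: [3, 11]
Count: 2

2


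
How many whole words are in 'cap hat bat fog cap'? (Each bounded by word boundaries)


Word boundaries (\b) mark the start/end of each word.
Text: 'cap hat bat fog cap'
Splitting by whitespace:
  Word 1: 'cap'
  Word 2: 'hat'
  Word 3: 'bat'
  Word 4: 'fog'
  Word 5: 'cap'
Total whole words: 5

5


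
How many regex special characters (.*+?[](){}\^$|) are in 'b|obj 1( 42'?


Regex special characters are: . * + ? [ ] ( ) { } \ ^ $ |
Scanning 'b|obj 1( 42':
  pos 1: '|' -> SPECIAL
  pos 7: '(' -> SPECIAL
Special chars found: ['|', '(']
Total: 2

2


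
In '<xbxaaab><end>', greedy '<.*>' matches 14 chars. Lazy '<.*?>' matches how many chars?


Greedy '<.*>' tries to match as MUCH as possible.
Lazy '<.*?>' tries to match as LITTLE as possible.

String: '<xbxaaab><end>'
Greedy '<.*>' starts at first '<' and extends to the LAST '>': '<xbxaaab><end>' (14 chars)
Lazy '<.*?>' starts at first '<' and stops at the FIRST '>': '<xbxaaab>' (9 chars)

9


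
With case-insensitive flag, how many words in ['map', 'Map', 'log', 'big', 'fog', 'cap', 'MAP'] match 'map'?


Case-insensitive matching: compare each word's lowercase form to 'map'.
  'map' -> lower='map' -> MATCH
  'Map' -> lower='map' -> MATCH
  'log' -> lower='log' -> no
  'big' -> lower='big' -> no
  'fog' -> lower='fog' -> no
  'cap' -> lower='cap' -> no
  'MAP' -> lower='map' -> MATCH
Matches: ['map', 'Map', 'MAP']
Count: 3

3


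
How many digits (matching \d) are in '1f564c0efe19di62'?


\d matches any digit 0-9.
Scanning '1f564c0efe19di62':
  pos 0: '1' -> DIGIT
  pos 2: '5' -> DIGIT
  pos 3: '6' -> DIGIT
  pos 4: '4' -> DIGIT
  pos 6: '0' -> DIGIT
  pos 10: '1' -> DIGIT
  pos 11: '9' -> DIGIT
  pos 14: '6' -> DIGIT
  pos 15: '2' -> DIGIT
Digits found: ['1', '5', '6', '4', '0', '1', '9', '6', '2']
Total: 9

9


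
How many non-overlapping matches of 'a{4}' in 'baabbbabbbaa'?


Pattern 'a{4}' matches exactly 4 consecutive a's (greedy, non-overlapping).
String: 'baabbbabbbaa'
Scanning for runs of a's:
  Run at pos 1: 'aa' (length 2) -> 0 match(es)
  Run at pos 6: 'a' (length 1) -> 0 match(es)
  Run at pos 10: 'aa' (length 2) -> 0 match(es)
Matches found: []
Total: 0

0


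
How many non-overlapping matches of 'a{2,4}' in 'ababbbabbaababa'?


Pattern 'a{2,4}' matches between 2 and 4 consecutive a's (greedy).
String: 'ababbbabbaababa'
Finding runs of a's and applying greedy matching:
  Run at pos 0: 'a' (length 1)
  Run at pos 2: 'a' (length 1)
  Run at pos 6: 'a' (length 1)
  Run at pos 9: 'aa' (length 2)
  Run at pos 12: 'a' (length 1)
  Run at pos 14: 'a' (length 1)
Matches: ['aa']
Count: 1

1


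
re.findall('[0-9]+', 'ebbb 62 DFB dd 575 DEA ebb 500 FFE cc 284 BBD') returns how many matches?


Pattern '[0-9]+' finds one or more digits.
Text: 'ebbb 62 DFB dd 575 DEA ebb 500 FFE cc 284 BBD'
Scanning for matches:
  Match 1: '62'
  Match 2: '575'
  Match 3: '500'
  Match 4: '284'
Total matches: 4

4


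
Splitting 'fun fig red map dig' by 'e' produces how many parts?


Splitting by 'e' breaks the string at each occurrence of the separator.
Text: 'fun fig red map dig'
Parts after split:
  Part 1: 'fun fig r'
  Part 2: 'd map dig'
Total parts: 2

2


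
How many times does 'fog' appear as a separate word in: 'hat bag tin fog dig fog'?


Scanning each word for exact match 'fog':
  Word 1: 'hat' -> no
  Word 2: 'bag' -> no
  Word 3: 'tin' -> no
  Word 4: 'fog' -> MATCH
  Word 5: 'dig' -> no
  Word 6: 'fog' -> MATCH
Total matches: 2

2


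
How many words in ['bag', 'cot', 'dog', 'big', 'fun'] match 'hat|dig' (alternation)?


Alternation 'hat|dig' matches either 'hat' or 'dig'.
Checking each word:
  'bag' -> no
  'cot' -> no
  'dog' -> no
  'big' -> no
  'fun' -> no
Matches: []
Count: 0

0


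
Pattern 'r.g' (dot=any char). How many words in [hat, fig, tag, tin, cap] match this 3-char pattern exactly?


Pattern 'r.g' means: starts with 'r', any single char, ends with 'g'.
Checking each word (must be exactly 3 chars):
  'hat' (len=3): no
  'fig' (len=3): no
  'tag' (len=3): no
  'tin' (len=3): no
  'cap' (len=3): no
Matching words: []
Total: 0

0


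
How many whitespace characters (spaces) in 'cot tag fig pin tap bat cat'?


\s matches whitespace characters (spaces, tabs, etc.).
Text: 'cot tag fig pin tap bat cat'
This text has 7 words separated by spaces.
Number of spaces = number of words - 1 = 7 - 1 = 6

6


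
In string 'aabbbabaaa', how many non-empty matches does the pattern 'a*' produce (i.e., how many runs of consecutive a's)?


Pattern 'a*' matches zero or more a's. We want non-empty runs of consecutive a's.
String: 'aabbbabaaa'
Walking through the string to find runs of a's:
  Run 1: positions 0-1 -> 'aa'
  Run 2: positions 5-5 -> 'a'
  Run 3: positions 7-9 -> 'aaa'
Non-empty runs found: ['aa', 'a', 'aaa']
Count: 3

3


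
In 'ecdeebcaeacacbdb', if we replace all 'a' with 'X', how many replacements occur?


re.sub('a', 'X', text) replaces every occurrence of 'a' with 'X'.
Text: 'ecdeebcaeacacbdb'
Scanning for 'a':
  pos 7: 'a' -> replacement #1
  pos 9: 'a' -> replacement #2
  pos 11: 'a' -> replacement #3
Total replacements: 3

3


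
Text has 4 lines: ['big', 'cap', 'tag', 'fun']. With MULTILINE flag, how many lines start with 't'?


With MULTILINE flag, ^ matches the start of each line.
Lines: ['big', 'cap', 'tag', 'fun']
Checking which lines start with 't':
  Line 1: 'big' -> no
  Line 2: 'cap' -> no
  Line 3: 'tag' -> MATCH
  Line 4: 'fun' -> no
Matching lines: ['tag']
Count: 1

1


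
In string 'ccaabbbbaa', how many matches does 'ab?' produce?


Pattern 'ab?' matches 'a' optionally followed by 'b'.
String: 'ccaabbbbaa'
Scanning left to right for 'a' then checking next char:
  Match 1: 'a' (a not followed by b)
  Match 2: 'ab' (a followed by b)
  Match 3: 'a' (a not followed by b)
  Match 4: 'a' (a not followed by b)
Total matches: 4

4


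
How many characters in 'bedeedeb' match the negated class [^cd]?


Negated class [^cd] matches any char NOT in {c, d}
Scanning 'bedeedeb':
  pos 0: 'b' -> MATCH
  pos 1: 'e' -> MATCH
  pos 2: 'd' -> no (excluded)
  pos 3: 'e' -> MATCH
  pos 4: 'e' -> MATCH
  pos 5: 'd' -> no (excluded)
  pos 6: 'e' -> MATCH
  pos 7: 'b' -> MATCH
Total matches: 6

6


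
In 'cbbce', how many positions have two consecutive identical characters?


Looking for consecutive identical characters in 'cbbce':
  pos 0-1: 'c' vs 'b' -> different
  pos 1-2: 'b' vs 'b' -> MATCH ('bb')
  pos 2-3: 'b' vs 'c' -> different
  pos 3-4: 'c' vs 'e' -> different
Consecutive identical pairs: ['bb']
Count: 1

1


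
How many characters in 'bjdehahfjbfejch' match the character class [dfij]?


Character class [dfij] matches any of: {d, f, i, j}
Scanning string 'bjdehahfjbfejch' character by character:
  pos 0: 'b' -> no
  pos 1: 'j' -> MATCH
  pos 2: 'd' -> MATCH
  pos 3: 'e' -> no
  pos 4: 'h' -> no
  pos 5: 'a' -> no
  pos 6: 'h' -> no
  pos 7: 'f' -> MATCH
  pos 8: 'j' -> MATCH
  pos 9: 'b' -> no
  pos 10: 'f' -> MATCH
  pos 11: 'e' -> no
  pos 12: 'j' -> MATCH
  pos 13: 'c' -> no
  pos 14: 'h' -> no
Total matches: 6

6


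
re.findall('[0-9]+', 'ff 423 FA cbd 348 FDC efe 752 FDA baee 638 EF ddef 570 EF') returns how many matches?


Pattern '[0-9]+' finds one or more digits.
Text: 'ff 423 FA cbd 348 FDC efe 752 FDA baee 638 EF ddef 570 EF'
Scanning for matches:
  Match 1: '423'
  Match 2: '348'
  Match 3: '752'
  Match 4: '638'
  Match 5: '570'
Total matches: 5

5


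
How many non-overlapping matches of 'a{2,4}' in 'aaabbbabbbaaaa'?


Pattern 'a{2,4}' matches between 2 and 4 consecutive a's (greedy).
String: 'aaabbbabbbaaaa'
Finding runs of a's and applying greedy matching:
  Run at pos 0: 'aaa' (length 3)
  Run at pos 6: 'a' (length 1)
  Run at pos 10: 'aaaa' (length 4)
Matches: ['aaa', 'aaaa']
Count: 2

2


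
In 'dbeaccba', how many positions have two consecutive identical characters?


Looking for consecutive identical characters in 'dbeaccba':
  pos 0-1: 'd' vs 'b' -> different
  pos 1-2: 'b' vs 'e' -> different
  pos 2-3: 'e' vs 'a' -> different
  pos 3-4: 'a' vs 'c' -> different
  pos 4-5: 'c' vs 'c' -> MATCH ('cc')
  pos 5-6: 'c' vs 'b' -> different
  pos 6-7: 'b' vs 'a' -> different
Consecutive identical pairs: ['cc']
Count: 1

1


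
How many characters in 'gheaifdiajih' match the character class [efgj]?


Character class [efgj] matches any of: {e, f, g, j}
Scanning string 'gheaifdiajih' character by character:
  pos 0: 'g' -> MATCH
  pos 1: 'h' -> no
  pos 2: 'e' -> MATCH
  pos 3: 'a' -> no
  pos 4: 'i' -> no
  pos 5: 'f' -> MATCH
  pos 6: 'd' -> no
  pos 7: 'i' -> no
  pos 8: 'a' -> no
  pos 9: 'j' -> MATCH
  pos 10: 'i' -> no
  pos 11: 'h' -> no
Total matches: 4

4


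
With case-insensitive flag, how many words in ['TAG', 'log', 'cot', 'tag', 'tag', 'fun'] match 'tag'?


Case-insensitive matching: compare each word's lowercase form to 'tag'.
  'TAG' -> lower='tag' -> MATCH
  'log' -> lower='log' -> no
  'cot' -> lower='cot' -> no
  'tag' -> lower='tag' -> MATCH
  'tag' -> lower='tag' -> MATCH
  'fun' -> lower='fun' -> no
Matches: ['TAG', 'tag', 'tag']
Count: 3

3


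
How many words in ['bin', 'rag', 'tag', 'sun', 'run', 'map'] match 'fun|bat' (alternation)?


Alternation 'fun|bat' matches either 'fun' or 'bat'.
Checking each word:
  'bin' -> no
  'rag' -> no
  'tag' -> no
  'sun' -> no
  'run' -> no
  'map' -> no
Matches: []
Count: 0

0


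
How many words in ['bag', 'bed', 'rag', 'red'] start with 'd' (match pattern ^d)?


Pattern ^d anchors to start of word. Check which words begin with 'd':
  'bag' -> no
  'bed' -> no
  'rag' -> no
  'red' -> no
Matching words: []
Count: 0

0


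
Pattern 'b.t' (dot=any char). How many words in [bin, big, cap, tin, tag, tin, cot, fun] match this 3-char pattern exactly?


Pattern 'b.t' means: starts with 'b', any single char, ends with 't'.
Checking each word (must be exactly 3 chars):
  'bin' (len=3): no
  'big' (len=3): no
  'cap' (len=3): no
  'tin' (len=3): no
  'tag' (len=3): no
  'tin' (len=3): no
  'cot' (len=3): no
  'fun' (len=3): no
Matching words: []
Total: 0

0


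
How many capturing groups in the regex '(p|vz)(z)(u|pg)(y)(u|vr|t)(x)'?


To count capturing groups, count each '(' that starts a group.
Pattern: '(p|vz)(z)(u|pg)(y)(u|vr|t)(x)'
Walking through the pattern:
  Position 0: '(' -> group #1
  Position 6: '(' -> group #2
  Position 9: '(' -> group #3
  Position 15: '(' -> group #4
  Position 18: '(' -> group #5
  Position 26: '(' -> group #6
Total capturing groups: 6

6


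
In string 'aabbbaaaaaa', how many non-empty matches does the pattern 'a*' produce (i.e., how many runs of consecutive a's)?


Pattern 'a*' matches zero or more a's. We want non-empty runs of consecutive a's.
String: 'aabbbaaaaaa'
Walking through the string to find runs of a's:
  Run 1: positions 0-1 -> 'aa'
  Run 2: positions 5-10 -> 'aaaaaa'
Non-empty runs found: ['aa', 'aaaaaa']
Count: 2

2


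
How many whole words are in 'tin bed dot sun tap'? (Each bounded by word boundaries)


Word boundaries (\b) mark the start/end of each word.
Text: 'tin bed dot sun tap'
Splitting by whitespace:
  Word 1: 'tin'
  Word 2: 'bed'
  Word 3: 'dot'
  Word 4: 'sun'
  Word 5: 'tap'
Total whole words: 5

5


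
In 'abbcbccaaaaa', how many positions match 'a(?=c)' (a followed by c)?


Lookahead 'a(?=c)' matches 'a' only when followed by 'c'.
String: 'abbcbccaaaaa'
Checking each position where char is 'a':
  pos 0: 'a' -> no (next='b')
  pos 7: 'a' -> no (next='a')
  pos 8: 'a' -> no (next='a')
  pos 9: 'a' -> no (next='a')
  pos 10: 'a' -> no (next='a')
Matching positions: []
Count: 0

0


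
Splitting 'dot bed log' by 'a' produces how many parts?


Splitting by 'a' breaks the string at each occurrence of the separator.
Text: 'dot bed log'
Parts after split:
  Part 1: 'dot bed log'
Total parts: 1

1


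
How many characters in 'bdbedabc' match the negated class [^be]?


Negated class [^be] matches any char NOT in {b, e}
Scanning 'bdbedabc':
  pos 0: 'b' -> no (excluded)
  pos 1: 'd' -> MATCH
  pos 2: 'b' -> no (excluded)
  pos 3: 'e' -> no (excluded)
  pos 4: 'd' -> MATCH
  pos 5: 'a' -> MATCH
  pos 6: 'b' -> no (excluded)
  pos 7: 'c' -> MATCH
Total matches: 4

4


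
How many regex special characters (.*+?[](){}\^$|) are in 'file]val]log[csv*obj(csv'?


Regex special characters are: . * + ? [ ] ( ) { } \ ^ $ |
Scanning 'file]val]log[csv*obj(csv':
  pos 4: ']' -> SPECIAL
  pos 8: ']' -> SPECIAL
  pos 12: '[' -> SPECIAL
  pos 16: '*' -> SPECIAL
  pos 20: '(' -> SPECIAL
Special chars found: [']', ']', '[', '*', '(']
Total: 5

5


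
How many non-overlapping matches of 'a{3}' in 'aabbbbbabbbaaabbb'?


Pattern 'a{3}' matches exactly 3 consecutive a's (greedy, non-overlapping).
String: 'aabbbbbabbbaaabbb'
Scanning for runs of a's:
  Run at pos 0: 'aa' (length 2) -> 0 match(es)
  Run at pos 7: 'a' (length 1) -> 0 match(es)
  Run at pos 11: 'aaa' (length 3) -> 1 match(es)
Matches found: ['aaa']
Total: 1

1


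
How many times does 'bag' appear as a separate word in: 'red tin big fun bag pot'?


Scanning each word for exact match 'bag':
  Word 1: 'red' -> no
  Word 2: 'tin' -> no
  Word 3: 'big' -> no
  Word 4: 'fun' -> no
  Word 5: 'bag' -> MATCH
  Word 6: 'pot' -> no
Total matches: 1

1


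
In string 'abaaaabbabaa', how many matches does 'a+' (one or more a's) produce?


Pattern 'a+' matches one or more consecutive a's.
String: 'abaaaabbabaa'
Scanning for runs of a:
  Match 1: 'a' (length 1)
  Match 2: 'aaaa' (length 4)
  Match 3: 'a' (length 1)
  Match 4: 'aa' (length 2)
Total matches: 4

4


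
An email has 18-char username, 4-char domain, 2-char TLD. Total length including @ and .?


An email address has format: username@domain.tld
Username length: 18
'@' character: 1
Domain length: 4
'.' character: 1
TLD length: 2
Total = 18 + 1 + 4 + 1 + 2 = 26

26


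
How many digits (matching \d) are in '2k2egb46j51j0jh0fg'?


\d matches any digit 0-9.
Scanning '2k2egb46j51j0jh0fg':
  pos 0: '2' -> DIGIT
  pos 2: '2' -> DIGIT
  pos 6: '4' -> DIGIT
  pos 7: '6' -> DIGIT
  pos 9: '5' -> DIGIT
  pos 10: '1' -> DIGIT
  pos 12: '0' -> DIGIT
  pos 15: '0' -> DIGIT
Digits found: ['2', '2', '4', '6', '5', '1', '0', '0']
Total: 8

8


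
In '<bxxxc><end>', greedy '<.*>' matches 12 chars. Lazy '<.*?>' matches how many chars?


Greedy '<.*>' tries to match as MUCH as possible.
Lazy '<.*?>' tries to match as LITTLE as possible.

String: '<bxxxc><end>'
Greedy '<.*>' starts at first '<' and extends to the LAST '>': '<bxxxc><end>' (12 chars)
Lazy '<.*?>' starts at first '<' and stops at the FIRST '>': '<bxxxc>' (7 chars)

7


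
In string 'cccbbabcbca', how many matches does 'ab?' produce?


Pattern 'ab?' matches 'a' optionally followed by 'b'.
String: 'cccbbabcbca'
Scanning left to right for 'a' then checking next char:
  Match 1: 'ab' (a followed by b)
  Match 2: 'a' (a not followed by b)
Total matches: 2

2


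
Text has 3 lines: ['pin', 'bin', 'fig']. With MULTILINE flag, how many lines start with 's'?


With MULTILINE flag, ^ matches the start of each line.
Lines: ['pin', 'bin', 'fig']
Checking which lines start with 's':
  Line 1: 'pin' -> no
  Line 2: 'bin' -> no
  Line 3: 'fig' -> no
Matching lines: []
Count: 0

0


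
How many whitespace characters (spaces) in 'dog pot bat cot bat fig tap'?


\s matches whitespace characters (spaces, tabs, etc.).
Text: 'dog pot bat cot bat fig tap'
This text has 7 words separated by spaces.
Number of spaces = number of words - 1 = 7 - 1 = 6

6


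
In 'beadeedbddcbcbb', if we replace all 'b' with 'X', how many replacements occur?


re.sub('b', 'X', text) replaces every occurrence of 'b' with 'X'.
Text: 'beadeedbddcbcbb'
Scanning for 'b':
  pos 0: 'b' -> replacement #1
  pos 7: 'b' -> replacement #2
  pos 11: 'b' -> replacement #3
  pos 13: 'b' -> replacement #4
  pos 14: 'b' -> replacement #5
Total replacements: 5

5


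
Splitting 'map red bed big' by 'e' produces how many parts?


Splitting by 'e' breaks the string at each occurrence of the separator.
Text: 'map red bed big'
Parts after split:
  Part 1: 'map r'
  Part 2: 'd b'
  Part 3: 'd big'
Total parts: 3

3


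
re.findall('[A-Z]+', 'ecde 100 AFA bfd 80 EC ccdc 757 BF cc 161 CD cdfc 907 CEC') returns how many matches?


Pattern '[A-Z]+' finds one or more uppercase letters.
Text: 'ecde 100 AFA bfd 80 EC ccdc 757 BF cc 161 CD cdfc 907 CEC'
Scanning for matches:
  Match 1: 'AFA'
  Match 2: 'EC'
  Match 3: 'BF'
  Match 4: 'CD'
  Match 5: 'CEC'
Total matches: 5

5


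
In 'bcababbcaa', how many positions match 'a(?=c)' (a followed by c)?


Lookahead 'a(?=c)' matches 'a' only when followed by 'c'.
String: 'bcababbcaa'
Checking each position where char is 'a':
  pos 2: 'a' -> no (next='b')
  pos 4: 'a' -> no (next='b')
  pos 8: 'a' -> no (next='a')
Matching positions: []
Count: 0

0


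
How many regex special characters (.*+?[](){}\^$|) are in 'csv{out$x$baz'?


Regex special characters are: . * + ? [ ] ( ) { } \ ^ $ |
Scanning 'csv{out$x$baz':
  pos 3: '{' -> SPECIAL
  pos 7: '$' -> SPECIAL
  pos 9: '$' -> SPECIAL
Special chars found: ['{', '$', '$']
Total: 3

3


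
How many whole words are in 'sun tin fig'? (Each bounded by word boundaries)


Word boundaries (\b) mark the start/end of each word.
Text: 'sun tin fig'
Splitting by whitespace:
  Word 1: 'sun'
  Word 2: 'tin'
  Word 3: 'fig'
Total whole words: 3

3


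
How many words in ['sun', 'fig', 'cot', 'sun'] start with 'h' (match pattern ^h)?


Pattern ^h anchors to start of word. Check which words begin with 'h':
  'sun' -> no
  'fig' -> no
  'cot' -> no
  'sun' -> no
Matching words: []
Count: 0

0
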